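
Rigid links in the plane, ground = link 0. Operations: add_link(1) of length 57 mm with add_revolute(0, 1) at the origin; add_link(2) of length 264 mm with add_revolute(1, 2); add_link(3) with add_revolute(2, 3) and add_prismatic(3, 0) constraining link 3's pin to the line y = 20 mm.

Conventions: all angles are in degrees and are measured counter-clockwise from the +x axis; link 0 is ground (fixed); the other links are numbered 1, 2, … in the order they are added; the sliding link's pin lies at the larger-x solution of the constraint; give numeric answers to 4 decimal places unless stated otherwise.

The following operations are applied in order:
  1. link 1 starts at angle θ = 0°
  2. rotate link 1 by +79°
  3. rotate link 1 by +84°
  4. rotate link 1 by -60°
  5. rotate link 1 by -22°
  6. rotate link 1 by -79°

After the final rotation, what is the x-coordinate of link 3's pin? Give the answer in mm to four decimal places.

geometry: r = 57 mm, L = 264 mm, e = 20 mm; θ starts at 0°
rotate link 1 by +79°: θ ← 0° +79° = 79°
rotate link 1 by +84°: θ ← 79° +84° = 163°
rotate link 1 by -60°: θ ← 163° -60° = 103°
rotate link 1 by -22°: θ ← 103° -22° = 81°
rotate link 1 by -79°: θ ← 81° -79° = 2°
crank pin P = (r cos θ, r sin θ) = (56.965277, 1.989271)
h = r sin θ − e = 1.989271 − 20 = -18.010729
x = r cos θ + √(L² − h²) = 56.965277 + 263.384915 = 320.350193

320.3502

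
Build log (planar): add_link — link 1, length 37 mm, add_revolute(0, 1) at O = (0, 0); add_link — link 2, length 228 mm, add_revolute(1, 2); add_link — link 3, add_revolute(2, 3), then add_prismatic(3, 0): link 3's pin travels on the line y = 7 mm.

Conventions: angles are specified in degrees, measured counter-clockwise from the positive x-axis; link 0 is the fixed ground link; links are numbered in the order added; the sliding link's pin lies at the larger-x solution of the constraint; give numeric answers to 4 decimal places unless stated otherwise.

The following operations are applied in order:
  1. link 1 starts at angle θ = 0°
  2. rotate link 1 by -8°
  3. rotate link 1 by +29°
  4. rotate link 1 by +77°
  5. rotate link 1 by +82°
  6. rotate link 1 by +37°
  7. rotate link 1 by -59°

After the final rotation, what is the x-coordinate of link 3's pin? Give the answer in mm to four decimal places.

geometry: r = 37 mm, L = 228 mm, e = 7 mm; θ starts at 0°
rotate link 1 by -8°: θ ← 0° -8° = -8°
rotate link 1 by +29°: θ ← -8° +29° = 21°
rotate link 1 by +77°: θ ← 21° +77° = 98°
rotate link 1 by +82°: θ ← 98° +82° = 180°
rotate link 1 by +37°: θ ← 180° +37° = 217°
rotate link 1 by -59°: θ ← 217° -59° = 158°
crank pin P = (r cos θ, r sin θ) = (-34.305803, 13.860444)
h = r sin θ − e = 13.860444 − 7 = 6.860444
x = r cos θ + √(L² − h²) = -34.305803 + 227.896762 = 193.590960

193.5910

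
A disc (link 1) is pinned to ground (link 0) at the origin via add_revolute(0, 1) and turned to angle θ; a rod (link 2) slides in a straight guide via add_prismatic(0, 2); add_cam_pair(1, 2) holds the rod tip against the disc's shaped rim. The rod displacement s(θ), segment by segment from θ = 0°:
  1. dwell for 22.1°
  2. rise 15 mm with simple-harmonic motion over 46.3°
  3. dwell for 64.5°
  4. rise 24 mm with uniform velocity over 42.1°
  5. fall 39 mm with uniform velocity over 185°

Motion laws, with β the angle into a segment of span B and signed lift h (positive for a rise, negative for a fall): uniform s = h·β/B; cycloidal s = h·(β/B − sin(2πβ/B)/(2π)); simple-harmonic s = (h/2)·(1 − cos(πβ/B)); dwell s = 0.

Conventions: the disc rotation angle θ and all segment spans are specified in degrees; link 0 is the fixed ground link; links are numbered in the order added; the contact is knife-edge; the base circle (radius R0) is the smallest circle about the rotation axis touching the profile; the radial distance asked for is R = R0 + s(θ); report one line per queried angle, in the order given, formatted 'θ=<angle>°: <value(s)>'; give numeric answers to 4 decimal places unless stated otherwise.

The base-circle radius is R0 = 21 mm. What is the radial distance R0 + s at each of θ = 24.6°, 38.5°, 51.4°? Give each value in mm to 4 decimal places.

segment 1 (0° to 22.1°, dwell): s unchanged at 0.0000
θ = 24.6° falls in segment 2 (22.1° to 68.4°, simple-harmonic, h = 15): β = 24.6 − 22.1 = 2.5°, B = 46.3°; Δs = 15/2·(1 − cos(π·0.0540)) = 0.1076; s = 0.0000 + 0.1076 = 0.1076
θ = 38.5° falls in segment 2 (22.1° to 68.4°, simple-harmonic, h = 15): β = 38.5 − 22.1 = 16.4°, B = 46.3°; Δs = 15/2·(1 − cos(π·0.3542)) = 4.1838; s = 0.0000 + 4.1838 = 4.1838
θ = 51.4° falls in segment 2 (22.1° to 68.4°, simple-harmonic, h = 15): β = 51.4 − 22.1 = 29.3°, B = 46.3°; Δs = 15/2·(1 − cos(π·0.6328)) = 10.5397; s = 0.0000 + 10.5397 = 10.5397
θ=24.6°: R = R0 + s = 21 + 0.1076 = 21.1076
θ=38.5°: R = R0 + s = 21 + 4.1838 = 25.1838
θ=51.4°: R = R0 + s = 21 + 10.5397 = 31.5397

θ=24.6°: 21.1076
θ=38.5°: 25.1838
θ=51.4°: 31.5397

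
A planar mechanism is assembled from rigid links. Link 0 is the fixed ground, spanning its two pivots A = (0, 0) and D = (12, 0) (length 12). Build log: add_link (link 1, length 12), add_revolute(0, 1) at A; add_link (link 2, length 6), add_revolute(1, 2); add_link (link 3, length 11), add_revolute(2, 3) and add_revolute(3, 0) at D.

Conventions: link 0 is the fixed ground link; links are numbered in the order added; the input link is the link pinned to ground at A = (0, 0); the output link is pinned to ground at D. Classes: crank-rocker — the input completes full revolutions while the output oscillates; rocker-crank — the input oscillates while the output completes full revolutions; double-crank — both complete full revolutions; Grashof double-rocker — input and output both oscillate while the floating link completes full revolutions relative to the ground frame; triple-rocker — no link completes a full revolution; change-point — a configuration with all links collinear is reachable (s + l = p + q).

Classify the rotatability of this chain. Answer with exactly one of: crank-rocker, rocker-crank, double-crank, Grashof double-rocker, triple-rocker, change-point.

lengths: ground=12, input=12, coupler=6, output=11
sorted: s=6 (shortest), l=12 (longest), p+q=23
s + l = 18 vs p + q = 23
s + l < p + q (Grashof) with shortest = coupler link → Grashof double-rocker

Grashof double-rocker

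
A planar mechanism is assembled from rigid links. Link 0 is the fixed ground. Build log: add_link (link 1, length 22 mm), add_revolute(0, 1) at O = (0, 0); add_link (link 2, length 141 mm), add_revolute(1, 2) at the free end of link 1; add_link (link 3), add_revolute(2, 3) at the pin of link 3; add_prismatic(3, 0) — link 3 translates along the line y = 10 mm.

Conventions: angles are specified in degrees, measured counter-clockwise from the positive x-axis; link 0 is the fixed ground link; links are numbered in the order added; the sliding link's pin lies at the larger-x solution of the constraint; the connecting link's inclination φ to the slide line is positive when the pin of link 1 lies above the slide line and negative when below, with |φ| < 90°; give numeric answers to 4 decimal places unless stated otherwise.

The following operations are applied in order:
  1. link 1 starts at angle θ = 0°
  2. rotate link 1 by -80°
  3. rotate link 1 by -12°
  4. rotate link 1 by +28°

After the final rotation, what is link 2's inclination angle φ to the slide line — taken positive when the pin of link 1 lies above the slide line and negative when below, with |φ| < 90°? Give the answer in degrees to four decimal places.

geometry: r = 22 mm, L = 141 mm, e = 10 mm; θ starts at 0°
rotate link 1 by -80°: θ ← 0° -80° = -80°
rotate link 1 by -12°: θ ← -80° -12° = -92°
rotate link 1 by +28°: θ ← -92° +28° = -64°
h = r sin θ − e = -19.773469 − 10 = -29.773469
sin φ = h / L = -29.773469 / 141 = -0.21115935
φ = arcsin(-0.21115935) = -12.190302°

-12.1903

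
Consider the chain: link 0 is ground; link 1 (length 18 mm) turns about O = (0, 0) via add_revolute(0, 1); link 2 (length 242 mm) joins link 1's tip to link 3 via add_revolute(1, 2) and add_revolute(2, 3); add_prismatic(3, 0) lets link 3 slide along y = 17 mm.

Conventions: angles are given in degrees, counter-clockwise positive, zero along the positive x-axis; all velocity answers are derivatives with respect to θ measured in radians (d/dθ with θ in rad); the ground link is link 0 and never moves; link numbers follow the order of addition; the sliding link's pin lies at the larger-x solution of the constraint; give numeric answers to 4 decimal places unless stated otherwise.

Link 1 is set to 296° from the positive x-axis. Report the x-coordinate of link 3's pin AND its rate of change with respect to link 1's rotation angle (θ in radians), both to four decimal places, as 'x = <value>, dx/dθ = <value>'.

geometry: r = 18 mm, L = 242 mm, e = 17 mm
crank pin P = (r cos θ, r sin θ) = (7.890681, -16.178293)
h = r sin θ − e = -16.178293 − 17 = -33.178293
x = r cos θ + √(L² − h²) = 7.890681 + 239.714832 = 247.605513
dx/dθ = −r sin θ − h·r cos θ/√(L² − h²) (θ in radians; h = -33.178293) = 17.270421

x = 247.6055, dx/dθ = 17.2704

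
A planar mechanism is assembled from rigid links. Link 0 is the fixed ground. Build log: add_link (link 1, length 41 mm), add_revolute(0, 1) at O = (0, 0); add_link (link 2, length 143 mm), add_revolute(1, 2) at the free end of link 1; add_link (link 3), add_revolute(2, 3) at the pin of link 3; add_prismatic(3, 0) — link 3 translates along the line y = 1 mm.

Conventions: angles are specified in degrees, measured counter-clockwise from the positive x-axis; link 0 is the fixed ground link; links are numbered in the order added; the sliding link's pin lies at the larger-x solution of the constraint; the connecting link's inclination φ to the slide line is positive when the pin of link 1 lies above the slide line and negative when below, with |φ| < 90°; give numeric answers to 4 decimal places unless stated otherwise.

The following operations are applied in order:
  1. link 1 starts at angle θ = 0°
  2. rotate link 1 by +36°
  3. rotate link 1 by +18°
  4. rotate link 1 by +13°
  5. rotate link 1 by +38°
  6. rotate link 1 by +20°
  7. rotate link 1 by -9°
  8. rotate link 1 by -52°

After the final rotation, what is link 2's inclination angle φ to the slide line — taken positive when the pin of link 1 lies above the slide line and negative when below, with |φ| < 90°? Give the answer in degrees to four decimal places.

geometry: r = 41 mm, L = 143 mm, e = 1 mm; θ starts at 0°
rotate link 1 by +36°: θ ← 0° +36° = 36°
rotate link 1 by +18°: θ ← 36° +18° = 54°
rotate link 1 by +13°: θ ← 54° +13° = 67°
rotate link 1 by +38°: θ ← 67° +38° = 105°
rotate link 1 by +20°: θ ← 105° +20° = 125°
rotate link 1 by -9°: θ ← 125° -9° = 116°
rotate link 1 by -52°: θ ← 116° -52° = 64°
h = r sin θ − e = 36.850556 − 1 = 35.850556
sin φ = h / L = 35.850556 / 143 = 0.25070319
φ = arcsin(0.25070319) = 14.519127°

14.5191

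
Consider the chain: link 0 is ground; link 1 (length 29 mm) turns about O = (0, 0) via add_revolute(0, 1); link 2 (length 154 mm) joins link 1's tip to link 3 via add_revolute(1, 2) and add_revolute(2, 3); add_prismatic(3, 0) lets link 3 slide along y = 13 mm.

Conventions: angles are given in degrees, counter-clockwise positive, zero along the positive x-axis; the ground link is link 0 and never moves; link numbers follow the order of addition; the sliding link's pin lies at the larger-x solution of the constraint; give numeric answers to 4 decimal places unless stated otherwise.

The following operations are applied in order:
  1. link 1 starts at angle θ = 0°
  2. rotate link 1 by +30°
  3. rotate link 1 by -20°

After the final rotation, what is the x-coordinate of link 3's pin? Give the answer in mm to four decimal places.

geometry: r = 29 mm, L = 154 mm, e = 13 mm; θ starts at 0°
rotate link 1 by +30°: θ ← 0° +30° = 30°
rotate link 1 by -20°: θ ← 30° -20° = 10°
crank pin P = (r cos θ, r sin θ) = (28.559425, 5.035797)
h = r sin θ − e = 5.035797 − 13 = -7.964203
x = r cos θ + √(L² − h²) = 28.559425 + 153.793925 = 182.353350

182.3534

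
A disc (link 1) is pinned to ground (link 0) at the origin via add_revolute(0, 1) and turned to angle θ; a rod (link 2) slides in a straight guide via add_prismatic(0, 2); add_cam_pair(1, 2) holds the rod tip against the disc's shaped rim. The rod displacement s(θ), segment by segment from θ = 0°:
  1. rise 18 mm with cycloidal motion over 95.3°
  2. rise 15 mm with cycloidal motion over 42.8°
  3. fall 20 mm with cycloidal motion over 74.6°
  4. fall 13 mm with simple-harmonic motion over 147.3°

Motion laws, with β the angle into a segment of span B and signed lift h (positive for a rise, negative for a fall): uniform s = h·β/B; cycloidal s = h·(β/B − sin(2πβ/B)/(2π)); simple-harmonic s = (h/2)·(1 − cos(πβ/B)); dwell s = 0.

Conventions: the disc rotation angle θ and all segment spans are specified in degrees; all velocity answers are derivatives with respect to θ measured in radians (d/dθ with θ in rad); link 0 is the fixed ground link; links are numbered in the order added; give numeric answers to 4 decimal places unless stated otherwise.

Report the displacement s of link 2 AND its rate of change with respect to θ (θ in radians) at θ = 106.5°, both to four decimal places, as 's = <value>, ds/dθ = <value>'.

segment 1 (0° to 95.3°, cycloidal, h = 18) is passed completely: s = 0.0000 + (18) = 18.0000
θ = 106.5° falls in segment 2 (95.3° to 138.1°, cycloidal, h = 15): β = 106.5 − 95.3 = 11.2°, B = 42.8°; Δs = 15·(0.2617 − sin(2π·0.2617)/(2π)) = 1.5443; s = 18.0000 + 1.5443 = 19.5443
velocity in seg [95.3°–138.1°] (cycloidal), θ in radians: β = 11.2° = 0.1955 rad, B = 42.8° = 0.7470 rad; ds/dθ = (h/B)(1 − cos(2πβ/B)) = (15/0.7470)(1 − cos(2π·0.2617)) = 21.552901 mm/rad

s = 19.5443, ds/dθ = 21.5529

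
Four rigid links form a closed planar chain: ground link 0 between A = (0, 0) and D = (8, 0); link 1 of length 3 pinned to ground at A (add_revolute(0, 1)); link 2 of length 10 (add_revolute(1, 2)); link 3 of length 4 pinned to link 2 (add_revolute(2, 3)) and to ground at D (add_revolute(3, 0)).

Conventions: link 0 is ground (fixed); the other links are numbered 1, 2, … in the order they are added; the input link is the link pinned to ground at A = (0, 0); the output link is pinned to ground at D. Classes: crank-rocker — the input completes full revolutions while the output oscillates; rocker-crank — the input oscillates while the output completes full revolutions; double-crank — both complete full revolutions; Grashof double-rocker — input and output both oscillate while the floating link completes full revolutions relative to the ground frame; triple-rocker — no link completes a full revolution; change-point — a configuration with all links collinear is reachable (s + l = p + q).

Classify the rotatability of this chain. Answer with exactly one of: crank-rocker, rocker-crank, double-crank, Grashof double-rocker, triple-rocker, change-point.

lengths: ground=8, input=3, coupler=10, output=4
sorted: s=3 (shortest), l=10 (longest), p+q=12
s + l = 13 vs p + q = 12
s + l > p + q → non-Grashof → no link fully rotates → triple-rocker

triple-rocker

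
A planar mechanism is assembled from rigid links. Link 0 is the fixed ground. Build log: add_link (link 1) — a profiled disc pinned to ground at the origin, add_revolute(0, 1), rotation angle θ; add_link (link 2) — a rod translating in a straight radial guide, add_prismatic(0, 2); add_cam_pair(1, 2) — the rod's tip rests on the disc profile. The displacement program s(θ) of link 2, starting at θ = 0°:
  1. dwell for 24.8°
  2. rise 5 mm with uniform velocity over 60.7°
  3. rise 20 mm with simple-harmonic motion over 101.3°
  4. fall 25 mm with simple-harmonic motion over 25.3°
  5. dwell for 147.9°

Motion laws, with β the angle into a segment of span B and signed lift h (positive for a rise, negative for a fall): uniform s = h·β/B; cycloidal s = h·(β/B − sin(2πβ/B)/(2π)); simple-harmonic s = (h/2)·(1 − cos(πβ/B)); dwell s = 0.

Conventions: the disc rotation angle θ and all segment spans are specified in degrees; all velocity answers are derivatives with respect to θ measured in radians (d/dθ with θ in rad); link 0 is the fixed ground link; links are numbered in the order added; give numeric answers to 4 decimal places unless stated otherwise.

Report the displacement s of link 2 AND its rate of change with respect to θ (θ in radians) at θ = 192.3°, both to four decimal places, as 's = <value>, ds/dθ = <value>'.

seg 1 [0°–24.8°] dwell: s stays 0.0000
seg 2 [24.8°–85.5°] uniform, h=5: full span → s += 5 → s = 5.0000
seg 3 [85.5°–186.8°] simple-harmonic, h=20: full span → s += 20 → s = 25.0000
seg 4 [186.8°–212.1°] simple-harmonic, h=-25: θ=192.3° here. β=5.5, B=25.3. -25/2·(1 − cos(π·0.2174)) = -2.8036 → s = 22.1964
velocity in seg [186.8°–212.1°] (simple-harmonic), θ in radians: β = 5.5° = 0.0960 rad, B = 25.3° = 0.4416 rad; ds/dθ = (πh/(2B)) sin(πβ/B) = (π·(-25)/(2·0.4416)) sin(π·0.2174) = -56.124422 mm/rad

s = 22.1964, ds/dθ = -56.1244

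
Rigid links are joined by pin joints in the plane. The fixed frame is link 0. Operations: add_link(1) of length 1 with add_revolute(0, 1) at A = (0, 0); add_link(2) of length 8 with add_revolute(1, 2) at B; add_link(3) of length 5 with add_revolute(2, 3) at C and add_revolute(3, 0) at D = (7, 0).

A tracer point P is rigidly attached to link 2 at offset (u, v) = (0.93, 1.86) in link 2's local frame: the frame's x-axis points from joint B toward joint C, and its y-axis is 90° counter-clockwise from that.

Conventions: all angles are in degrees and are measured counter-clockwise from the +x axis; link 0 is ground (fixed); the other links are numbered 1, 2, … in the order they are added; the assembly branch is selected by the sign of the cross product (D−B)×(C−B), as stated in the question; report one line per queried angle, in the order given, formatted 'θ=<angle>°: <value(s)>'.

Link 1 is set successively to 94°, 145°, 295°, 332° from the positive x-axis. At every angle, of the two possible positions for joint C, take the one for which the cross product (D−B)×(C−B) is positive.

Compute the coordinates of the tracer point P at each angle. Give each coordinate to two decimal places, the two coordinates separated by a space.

A=(0,0), D=(7.00,0)
θ=94°: B = A + 1.00·(cos94°, sin94°) = (-0.0698, 0.9976)
θ=94°: |BD| = 7.1398
θ=94°: circle(B,8.00) ∩ circle(D,5.00): a=6.3011, h=4.9292
θ=94°:   candidates: C₊=(6.8582,4.9980) cross=35.193; C₋=(5.4808,-4.7636) cross=-35.193
θ=94°:   branch + wants cross > 0 → take C=(6.8582,4.9980) (cross=35.193)
θ=94°: ex = (C−B)/|BC| = (0.8660,0.5001); ey = (-0.5001,0.8660)
θ=94°: P = B + 0.93·ex + 1.86·ey = (-0.1945,3.0734)
θ=145°: B = A + 1.00·(cos145°, sin145°) = (-0.8192, 0.5736)
θ=145°: |BD| = 7.8402
θ=145°: circle(B,8.00) ∩ circle(D,5.00): a=6.4073, h=4.7903
θ=145°:   candidates: C₊=(5.9214,4.8823) cross=37.557; C₋=(5.2205,-4.6726) cross=-37.557
θ=145°:   branch + wants cross > 0 → take C=(5.9214,4.8823) (cross=37.557)
θ=145°: ex = (C−B)/|BC| = (0.8426,0.5386); ey = (-0.5386,0.8426)
θ=145°: P = B + 0.93·ex + 1.86·ey = (-1.0373,2.6416)
θ=295°: B = A + 1.00·(cos295°, sin295°) = (0.4226, -0.9063)
θ=295°: |BD| = 6.6395
θ=295°: circle(B,8.00) ∩ circle(D,5.00): a=6.2567, h=4.9853
θ=295°:   candidates: C₊=(5.9403,4.8864) cross=33.100; C₋=(7.3013,-4.9909) cross=-33.100
θ=295°:   branch + wants cross > 0 → take C=(5.9403,4.8864) (cross=33.100)
θ=295°: ex = (C−B)/|BC| = (0.6897,0.7241); ey = (-0.7241,0.6897)
θ=295°: P = B + 0.93·ex + 1.86·ey = (-0.2828,1.0499)
θ=332°: B = A + 1.00·(cos332°, sin332°) = (0.8829, -0.4695)
θ=332°: |BD| = 6.1350
θ=332°: circle(B,8.00) ∩ circle(D,5.00): a=6.2460, h=4.9988
θ=332°:   candidates: C₊=(6.7281,4.9926) cross=30.668; C₋=(7.4931,-4.9756) cross=-30.668
θ=332°:   branch + wants cross > 0 → take C=(6.7281,4.9926) (cross=30.668)
θ=332°: ex = (C−B)/|BC| = (0.7306,0.6828); ey = (-0.6828,0.7306)
θ=332°: P = B + 0.93·ex + 1.86·ey = (0.2925,1.5245)

θ=94°: -0.19 3.07
θ=145°: -1.04 2.64
θ=295°: -0.28 1.05
θ=332°: 0.29 1.52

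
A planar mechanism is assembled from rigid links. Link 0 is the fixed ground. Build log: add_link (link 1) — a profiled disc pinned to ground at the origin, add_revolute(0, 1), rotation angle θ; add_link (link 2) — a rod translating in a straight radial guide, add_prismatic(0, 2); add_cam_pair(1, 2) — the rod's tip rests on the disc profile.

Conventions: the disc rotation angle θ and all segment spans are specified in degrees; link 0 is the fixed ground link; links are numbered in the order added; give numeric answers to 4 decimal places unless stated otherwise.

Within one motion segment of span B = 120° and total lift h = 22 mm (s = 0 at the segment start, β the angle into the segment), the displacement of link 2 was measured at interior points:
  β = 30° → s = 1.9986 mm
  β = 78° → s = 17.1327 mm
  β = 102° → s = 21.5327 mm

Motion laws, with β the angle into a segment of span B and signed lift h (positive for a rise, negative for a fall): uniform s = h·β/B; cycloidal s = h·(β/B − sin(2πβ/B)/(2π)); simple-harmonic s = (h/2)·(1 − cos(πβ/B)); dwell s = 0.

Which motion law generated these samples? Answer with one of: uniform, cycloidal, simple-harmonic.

candidates at β/B = r: uniform s = h·r (linear in β); cycloidal s = h·(r − sin(2πr)/(2π)); simple-harmonic s = (h/2)(1 − cos(πr))
β=30°: printed 1.9986 | uniform 5.5000, cycloidal 1.9986, simple-harmonic 3.2218
β=78°: printed 17.1327 | uniform 14.3000, cycloidal 17.1327, simple-harmonic 15.9939
β=102°: printed 21.5327 | uniform 18.7000, cycloidal 21.5327, simple-harmonic 20.8011
only one law matches every sample → cycloidal

cycloidal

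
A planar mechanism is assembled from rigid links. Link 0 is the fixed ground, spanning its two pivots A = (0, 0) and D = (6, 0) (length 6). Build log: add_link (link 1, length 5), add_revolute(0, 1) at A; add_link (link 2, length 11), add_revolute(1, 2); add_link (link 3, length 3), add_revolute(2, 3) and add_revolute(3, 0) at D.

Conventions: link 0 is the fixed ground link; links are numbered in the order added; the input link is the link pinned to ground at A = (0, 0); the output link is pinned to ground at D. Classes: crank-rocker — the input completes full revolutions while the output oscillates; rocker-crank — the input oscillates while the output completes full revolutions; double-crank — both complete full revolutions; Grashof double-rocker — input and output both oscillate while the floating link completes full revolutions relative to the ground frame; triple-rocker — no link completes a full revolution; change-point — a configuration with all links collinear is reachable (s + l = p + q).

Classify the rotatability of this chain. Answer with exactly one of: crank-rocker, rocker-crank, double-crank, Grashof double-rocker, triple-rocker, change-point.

lengths: ground=6, input=5, coupler=11, output=3
sorted: s=3 (shortest), l=11 (longest), p+q=11
s + l = 14 vs p + q = 11
s + l > p + q → non-Grashof → no link fully rotates → triple-rocker

triple-rocker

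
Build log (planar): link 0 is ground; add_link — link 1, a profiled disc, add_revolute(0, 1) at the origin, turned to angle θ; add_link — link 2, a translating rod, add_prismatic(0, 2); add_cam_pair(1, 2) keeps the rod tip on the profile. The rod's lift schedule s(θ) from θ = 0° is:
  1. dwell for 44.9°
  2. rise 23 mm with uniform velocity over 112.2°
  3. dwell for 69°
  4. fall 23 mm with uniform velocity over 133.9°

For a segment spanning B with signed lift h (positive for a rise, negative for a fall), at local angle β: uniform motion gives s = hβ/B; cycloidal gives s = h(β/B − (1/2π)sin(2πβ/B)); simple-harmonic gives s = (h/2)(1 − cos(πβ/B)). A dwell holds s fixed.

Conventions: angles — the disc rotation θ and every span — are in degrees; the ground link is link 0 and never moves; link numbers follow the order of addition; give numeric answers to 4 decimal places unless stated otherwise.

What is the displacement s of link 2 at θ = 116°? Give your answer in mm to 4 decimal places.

seg 1 [0°–44.9°] dwell: s stays 0.0000
seg 2 [44.9°–157.1°] uniform, h=23: θ=116° here. β=71.1, B=112.2. 23·71.1/112.2 = 14.5749 → s = 14.5749

14.5749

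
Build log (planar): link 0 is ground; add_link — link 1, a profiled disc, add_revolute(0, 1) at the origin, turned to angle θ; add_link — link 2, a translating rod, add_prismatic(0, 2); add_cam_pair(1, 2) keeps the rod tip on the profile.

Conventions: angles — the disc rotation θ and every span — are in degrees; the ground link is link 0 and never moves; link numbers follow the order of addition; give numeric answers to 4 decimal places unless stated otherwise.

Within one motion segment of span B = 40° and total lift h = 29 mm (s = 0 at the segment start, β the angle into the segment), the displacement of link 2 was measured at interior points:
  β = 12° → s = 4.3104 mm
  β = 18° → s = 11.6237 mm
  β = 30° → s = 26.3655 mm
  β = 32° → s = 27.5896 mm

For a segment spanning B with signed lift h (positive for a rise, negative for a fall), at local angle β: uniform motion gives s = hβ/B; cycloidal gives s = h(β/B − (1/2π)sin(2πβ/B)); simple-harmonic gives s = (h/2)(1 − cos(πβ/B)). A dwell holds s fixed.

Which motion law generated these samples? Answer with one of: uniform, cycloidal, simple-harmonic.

candidates at β/B = r: uniform s = h·r (linear in β); cycloidal s = h·(r − sin(2πr)/(2π)); simple-harmonic s = (h/2)(1 − cos(πr))
β=12°: printed 4.3104 | uniform 8.7000, cycloidal 4.3104, simple-harmonic 5.9771
β=18°: printed 11.6237 | uniform 13.0500, cycloidal 11.6237, simple-harmonic 12.2317
β=30°: printed 26.3655 | uniform 21.7500, cycloidal 26.3655, simple-harmonic 24.7530
β=32°: printed 27.5896 | uniform 23.2000, cycloidal 27.5896, simple-harmonic 26.2307
only one law matches every sample → cycloidal

cycloidal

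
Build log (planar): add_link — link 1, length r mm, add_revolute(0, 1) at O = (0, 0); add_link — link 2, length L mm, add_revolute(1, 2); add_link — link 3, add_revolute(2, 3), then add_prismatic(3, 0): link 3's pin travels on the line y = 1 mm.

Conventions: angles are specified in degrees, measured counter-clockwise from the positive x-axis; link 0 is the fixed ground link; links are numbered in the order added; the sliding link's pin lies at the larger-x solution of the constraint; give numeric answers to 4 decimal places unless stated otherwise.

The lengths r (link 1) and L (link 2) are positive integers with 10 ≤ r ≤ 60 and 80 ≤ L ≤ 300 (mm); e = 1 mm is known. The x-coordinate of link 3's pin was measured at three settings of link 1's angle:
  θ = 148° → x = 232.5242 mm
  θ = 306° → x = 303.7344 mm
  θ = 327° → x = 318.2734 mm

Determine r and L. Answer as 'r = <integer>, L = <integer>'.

constraint per measurement: (x − r cos θ)² + (r sin θ − e)² = L²
subtracting the θ₁ and θ₂ equations cancels the r² and L² terms:
r = (x₁² − x₂²) / (2[(x₁cos θ₁ + e sin θ₁) − (x₂cos θ₂ + e sin θ₂)]) = 51.0000 → r = 51
L² = (x₁ − r cos θ₁)² + (r sin θ₁ − e)² = 76729.0057 → L = 277.0000 → L = 277
check at θ₃=327°: x = 318.2734 (printed 318.2734) ✓

r = 51, L = 277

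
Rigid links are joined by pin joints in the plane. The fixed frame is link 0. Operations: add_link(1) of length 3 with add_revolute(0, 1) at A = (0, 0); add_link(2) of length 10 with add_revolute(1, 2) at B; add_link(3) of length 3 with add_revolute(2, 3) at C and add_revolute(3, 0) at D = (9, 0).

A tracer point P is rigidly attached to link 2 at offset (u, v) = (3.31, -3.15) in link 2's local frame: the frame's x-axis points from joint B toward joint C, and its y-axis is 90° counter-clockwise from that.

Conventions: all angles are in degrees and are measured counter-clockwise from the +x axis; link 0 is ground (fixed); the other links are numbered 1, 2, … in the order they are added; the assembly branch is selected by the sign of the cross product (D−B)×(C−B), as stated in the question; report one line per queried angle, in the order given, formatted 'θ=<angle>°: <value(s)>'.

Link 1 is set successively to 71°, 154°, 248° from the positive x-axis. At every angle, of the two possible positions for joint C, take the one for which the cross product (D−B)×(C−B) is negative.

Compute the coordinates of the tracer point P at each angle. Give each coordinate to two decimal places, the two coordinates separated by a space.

A=(0,0), D=(9.00,0)
θ=71°: B = A + 3.00·(cos71°, sin71°) = (0.9767, 2.8366)
θ=71°: |BD| = 8.5100
θ=71°: circle(B,10.00) ∩ circle(D,3.00): a=9.6017, h=2.7943
θ=71°:   candidates: C₊=(10.9607,2.2706) cross=23.779; C₋=(9.0979,-2.9984) cross=-23.779
θ=71°:   branch - wants cross < 0 → take C=(9.0979,-2.9984) (cross=-23.779)
θ=71°: ex = (C−B)/|BC| = (0.8121,-0.5835); ey = (0.5835,0.8121)
θ=71°: P = B + 3.31·ex + -3.15·ey = (1.8268,-1.6530)
θ=154°: B = A + 3.00·(cos154°, sin154°) = (-2.6964, 1.3151)
θ=154°: |BD| = 11.7701
θ=154°: circle(B,10.00) ∩ circle(D,3.00): a=9.7508, h=2.2186
θ=154°:   candidates: C₊=(7.2412,2.4304) cross=26.114; C₋=(6.7454,-1.9791) cross=-26.114
θ=154°:   branch - wants cross < 0 → take C=(6.7454,-1.9791) (cross=-26.114)
θ=154°: ex = (C−B)/|BC| = (0.9442,-0.3294); ey = (0.3294,0.9442)
θ=154°: P = B + 3.31·ex + -3.15·ey = (-0.6088,-2.7495)
θ=248°: B = A + 3.00·(cos248°, sin248°) = (-1.1238, -2.7816)
θ=248°: |BD| = 10.4990
θ=248°: circle(B,10.00) ∩ circle(D,3.00): a=9.5832, h=2.8568
θ=248°:   candidates: C₊=(7.3601,2.5121) cross=29.994; C₋=(8.8739,-2.9973) cross=-29.994
θ=248°:   branch - wants cross < 0 → take C=(8.8739,-2.9973) (cross=-29.994)
θ=248°: ex = (C−B)/|BC| = (0.9998,-0.0216); ey = (0.0216,0.9998)
θ=248°: P = B + 3.31·ex + -3.15·ey = (2.1174,-6.0022)

θ=71°: 1.83 -1.65
θ=154°: -0.61 -2.75
θ=248°: 2.12 -6.00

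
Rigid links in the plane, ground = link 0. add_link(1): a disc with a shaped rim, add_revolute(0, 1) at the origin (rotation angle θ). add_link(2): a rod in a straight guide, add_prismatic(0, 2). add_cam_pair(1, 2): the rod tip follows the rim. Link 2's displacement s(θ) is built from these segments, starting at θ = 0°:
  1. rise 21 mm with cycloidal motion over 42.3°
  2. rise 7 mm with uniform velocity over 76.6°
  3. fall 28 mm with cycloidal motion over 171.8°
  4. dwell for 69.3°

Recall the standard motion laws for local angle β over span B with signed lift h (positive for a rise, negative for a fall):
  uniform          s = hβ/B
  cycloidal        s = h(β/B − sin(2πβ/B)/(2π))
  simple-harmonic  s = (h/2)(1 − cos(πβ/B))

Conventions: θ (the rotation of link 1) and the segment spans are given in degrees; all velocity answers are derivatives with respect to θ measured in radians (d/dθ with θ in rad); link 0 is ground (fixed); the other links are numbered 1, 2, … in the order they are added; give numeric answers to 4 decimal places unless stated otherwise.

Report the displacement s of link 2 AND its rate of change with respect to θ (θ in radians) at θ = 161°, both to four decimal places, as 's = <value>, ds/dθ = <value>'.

segment 1 (0° to 42.3°, cycloidal, h = 21) is passed completely: s = 0.0000 + (21) = 21.0000
segment 2 (42.3° to 118.9°, uniform, h = 7) is passed completely: s = 21.0000 + (7) = 28.0000
θ = 161° falls in segment 3 (118.9° to 290.7°, cycloidal, h = -28): β = 161 − 118.9 = 42.1°, B = 171.8°; Δs = -28·(0.2451 − sin(2π·0.2451)/(2π)) = -2.4073; s = 28.0000 − 2.4073 = 25.5927
velocity in seg [118.9°–290.7°] (cycloidal), θ in radians: β = 42.1° = 0.7348 rad, B = 171.8° = 2.9985 rad; ds/dθ = (h/B)(1 − cos(2πβ/B)) = ((-28)/2.9985)(1 − cos(2π·0.2451)) = -9.047834 mm/rad

s = 25.5927, ds/dθ = -9.0478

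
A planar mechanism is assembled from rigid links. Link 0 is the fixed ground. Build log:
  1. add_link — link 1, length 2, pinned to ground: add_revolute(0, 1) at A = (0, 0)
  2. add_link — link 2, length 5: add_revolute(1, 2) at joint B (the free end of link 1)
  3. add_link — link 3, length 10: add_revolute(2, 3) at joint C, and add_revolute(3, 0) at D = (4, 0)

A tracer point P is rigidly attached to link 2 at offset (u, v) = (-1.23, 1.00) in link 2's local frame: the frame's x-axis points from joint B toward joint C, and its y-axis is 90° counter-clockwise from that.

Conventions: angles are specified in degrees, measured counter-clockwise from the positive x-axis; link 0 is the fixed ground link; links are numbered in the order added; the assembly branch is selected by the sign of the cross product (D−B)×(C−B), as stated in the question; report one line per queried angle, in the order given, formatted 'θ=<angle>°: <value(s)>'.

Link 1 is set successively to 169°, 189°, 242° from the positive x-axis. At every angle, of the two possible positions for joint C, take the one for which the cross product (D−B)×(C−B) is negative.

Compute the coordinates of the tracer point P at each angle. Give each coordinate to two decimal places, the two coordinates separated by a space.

A=(0,0), D=(4.00,0)
θ=169°: B = A + 2.00·(cos169°, sin169°) = (-1.9633, 0.3816)
θ=169°: |BD| = 5.9755
θ=169°: circle(B,5.00) ∩ circle(D,10.00): a=-3.2879, h=3.7669
θ=169°:   candidates: C₊=(-5.0039,4.3508) cross=22.509; C₋=(-5.4851,-3.1676) cross=-22.509
θ=169°:   branch - wants cross < 0 → take C=(-5.4851,-3.1676) (cross=-22.509)
θ=169°: ex = (C−B)/|BC| = (-0.7044,-0.7098); ey = (0.7098,-0.7044)
θ=169°: P = B + -1.23·ex + 1.00·ey = (-0.3870,0.5504)
θ=189°: B = A + 2.00·(cos189°, sin189°) = (-1.9754, -0.3129)
θ=189°: |BD| = 5.9836
θ=189°: circle(B,5.00) ∩ circle(D,10.00): a=-3.2754, h=3.7778
θ=189°:   candidates: C₊=(-5.4438,3.2885) cross=22.605; C₋=(-5.0488,-4.2568) cross=-22.605
θ=189°:   branch - wants cross < 0 → take C=(-5.0488,-4.2568) (cross=-22.605)
θ=189°: ex = (C−B)/|BC| = (-0.6147,-0.7888); ey = (0.7888,-0.6147)
θ=189°: P = B + -1.23·ex + 1.00·ey = (-0.4305,0.0427)
θ=242°: B = A + 2.00·(cos242°, sin242°) = (-0.9389, -1.7659)
θ=242°: |BD| = 5.2451
θ=242°: circle(B,5.00) ∩ circle(D,10.00): a=-4.5269, h=2.1230
θ=242°:   candidates: C₊=(-5.9163,-1.2909) cross=11.136; C₋=(-4.4868,-5.2891) cross=-11.136
θ=242°:   branch - wants cross < 0 → take C=(-4.4868,-5.2891) (cross=-11.136)
θ=242°: ex = (C−B)/|BC| = (-0.7096,-0.7046); ey = (0.7046,-0.7096)
θ=242°: P = B + -1.23·ex + 1.00·ey = (0.6385,-1.6088)

θ=169°: -0.39 0.55
θ=189°: -0.43 0.04
θ=242°: 0.64 -1.61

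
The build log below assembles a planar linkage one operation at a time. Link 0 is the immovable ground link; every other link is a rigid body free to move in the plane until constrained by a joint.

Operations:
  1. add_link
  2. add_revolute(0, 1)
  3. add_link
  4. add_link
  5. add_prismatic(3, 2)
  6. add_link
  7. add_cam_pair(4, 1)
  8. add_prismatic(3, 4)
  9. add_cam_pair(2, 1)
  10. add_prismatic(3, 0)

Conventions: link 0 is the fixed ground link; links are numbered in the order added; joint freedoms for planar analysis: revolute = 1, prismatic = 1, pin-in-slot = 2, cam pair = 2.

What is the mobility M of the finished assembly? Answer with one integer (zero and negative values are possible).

link 0 = ground. State L|J1|J2 = 1|0|0
+link1  2|0|0
R(0,1) f=1→J1  2|1|0
+link2  3|1|0
+link3  4|1|0
P(3,2) f=1→J1  4|2|0
+link4  5|2|0
C(4,1) f=2→J2  5|2|1
P(3,4) f=1→J1  5|3|1
C(2,1) f=2→J2  5|3|2
P(3,0) f=1→J1  5|4|2
M = 3(5−1)−2·4−2 = 12−8−2 = 2

M = 2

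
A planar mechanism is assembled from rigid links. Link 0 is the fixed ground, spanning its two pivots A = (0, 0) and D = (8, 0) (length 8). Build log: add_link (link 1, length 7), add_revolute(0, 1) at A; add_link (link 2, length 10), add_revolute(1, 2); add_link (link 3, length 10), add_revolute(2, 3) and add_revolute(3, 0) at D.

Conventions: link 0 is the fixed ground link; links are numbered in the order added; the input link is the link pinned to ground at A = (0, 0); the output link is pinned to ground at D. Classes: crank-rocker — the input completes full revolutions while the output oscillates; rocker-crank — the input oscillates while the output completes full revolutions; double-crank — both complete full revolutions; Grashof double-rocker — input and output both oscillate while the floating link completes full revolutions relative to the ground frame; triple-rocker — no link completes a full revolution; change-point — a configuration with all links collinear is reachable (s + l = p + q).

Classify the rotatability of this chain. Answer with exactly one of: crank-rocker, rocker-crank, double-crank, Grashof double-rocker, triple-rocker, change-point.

lengths: ground=8, input=7, coupler=10, output=10
sorted: s=7 (shortest), l=10 (longest), p+q=18
s + l = 17 vs p + q = 18
s + l < p + q (Grashof) with shortest = input link → crank-rocker

crank-rocker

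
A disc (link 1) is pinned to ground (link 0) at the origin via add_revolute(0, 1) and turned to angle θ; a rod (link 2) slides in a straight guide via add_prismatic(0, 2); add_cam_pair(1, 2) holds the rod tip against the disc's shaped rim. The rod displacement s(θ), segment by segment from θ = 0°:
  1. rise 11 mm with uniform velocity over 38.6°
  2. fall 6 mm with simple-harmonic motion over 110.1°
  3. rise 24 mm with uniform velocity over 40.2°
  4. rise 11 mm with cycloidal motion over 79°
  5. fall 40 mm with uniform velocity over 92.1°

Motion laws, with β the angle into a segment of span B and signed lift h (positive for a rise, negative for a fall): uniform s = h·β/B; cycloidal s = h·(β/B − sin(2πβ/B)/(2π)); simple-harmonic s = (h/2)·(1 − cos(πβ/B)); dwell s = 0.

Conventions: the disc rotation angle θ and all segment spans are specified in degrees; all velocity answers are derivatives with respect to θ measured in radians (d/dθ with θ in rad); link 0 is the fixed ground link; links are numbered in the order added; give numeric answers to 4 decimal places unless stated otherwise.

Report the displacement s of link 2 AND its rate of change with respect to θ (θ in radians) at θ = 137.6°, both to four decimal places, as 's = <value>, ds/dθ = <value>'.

segment 1 (0° to 38.6°, uniform, h = 11) is passed completely: s = 0.0000 + (11) = 11.0000
θ = 137.6° falls in segment 2 (38.6° to 148.7°, simple-harmonic, h = -6): β = 137.6 − 38.6 = 99°, B = 110.1°; Δs = -6/2·(1 − cos(π·0.8992)) = -5.8508; s = 11.0000 − 5.8508 = 5.1492
velocity in seg [38.6°–148.7°] (simple-harmonic), θ in radians: β = 99° = 1.7279 rad, B = 110.1° = 1.9216 rad; ds/dθ = (πh/(2B)) sin(πβ/B) = (π·(-6)/(2·1.9216)) sin(π·0.8992) = -1.527589 mm/rad

s = 5.1492, ds/dθ = -1.5276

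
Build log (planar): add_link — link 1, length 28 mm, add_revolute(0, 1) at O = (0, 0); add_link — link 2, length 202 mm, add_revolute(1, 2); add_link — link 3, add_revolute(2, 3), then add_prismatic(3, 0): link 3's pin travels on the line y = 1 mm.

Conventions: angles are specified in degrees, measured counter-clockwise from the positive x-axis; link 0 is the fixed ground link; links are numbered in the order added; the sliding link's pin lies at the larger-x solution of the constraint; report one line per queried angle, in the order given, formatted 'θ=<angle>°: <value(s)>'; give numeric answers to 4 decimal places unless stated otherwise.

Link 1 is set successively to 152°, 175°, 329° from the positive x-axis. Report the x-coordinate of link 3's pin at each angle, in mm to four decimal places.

geometry: r = 28 mm, L = 202 mm, e = 1 mm
θ=152°: crank pin P = (r cos θ, r sin θ) = (-24.722533, 13.145204)
θ=152°: h = r sin θ − e = 13.145204 − 1 = 12.145204
θ=152°: x = r cos θ + √(L² − h²) = -24.722533 + 201.634556 = 176.912023
θ=175°: crank pin P = (r cos θ, r sin θ) = (-27.893452, 2.440361)
θ=175°: h = r sin θ − e = 2.440361 − 1 = 1.440361
θ=175°: x = r cos θ + √(L² − h²) = -27.893452 + 201.994865 = 174.101413
θ=329°: crank pin P = (r cos θ, r sin θ) = (24.000684, -14.421066)
θ=329°: h = r sin θ − e = -14.421066 − 1 = -15.421066
θ=329°: x = r cos θ + √(L² − h²) = 24.000684 + 201.410503 = 225.411187

θ=152°: 176.9120
θ=175°: 174.1014
θ=329°: 225.4112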